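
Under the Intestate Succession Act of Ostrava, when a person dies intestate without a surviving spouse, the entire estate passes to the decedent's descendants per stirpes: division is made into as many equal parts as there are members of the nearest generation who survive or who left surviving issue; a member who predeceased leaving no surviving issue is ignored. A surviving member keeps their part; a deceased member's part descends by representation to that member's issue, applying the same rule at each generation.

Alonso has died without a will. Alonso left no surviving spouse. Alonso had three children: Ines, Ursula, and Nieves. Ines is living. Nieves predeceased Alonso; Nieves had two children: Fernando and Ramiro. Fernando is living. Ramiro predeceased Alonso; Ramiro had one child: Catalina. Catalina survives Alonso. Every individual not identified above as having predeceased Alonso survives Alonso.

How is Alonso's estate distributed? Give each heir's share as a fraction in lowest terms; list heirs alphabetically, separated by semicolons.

There is no surviving spouse, so the entire estate passes to Alonso's descendants per stirpes.
The estate is divided into 3 equal shares of 1/3 among Ines, Ursula, Nieves.
Ines is living and takes 1/3.
Ursula is living and takes 1/3.
Nieves predeceased; the 1/3 allotted to Nieves's branch passes to Nieves's issue by representation.
The 1/3 is divided into 2 equal shares of 1/6 among Fernando, Ramiro.
Fernando is living and takes 1/6.
Ramiro predeceased; the 1/6 allotted to Ramiro's branch passes to Ramiro's issue by representation.
Catalina is the sole taker at this level and receives the full 1/6.

Catalina 1/6; Fernando 1/6; Ines 1/3; Ursula 1/3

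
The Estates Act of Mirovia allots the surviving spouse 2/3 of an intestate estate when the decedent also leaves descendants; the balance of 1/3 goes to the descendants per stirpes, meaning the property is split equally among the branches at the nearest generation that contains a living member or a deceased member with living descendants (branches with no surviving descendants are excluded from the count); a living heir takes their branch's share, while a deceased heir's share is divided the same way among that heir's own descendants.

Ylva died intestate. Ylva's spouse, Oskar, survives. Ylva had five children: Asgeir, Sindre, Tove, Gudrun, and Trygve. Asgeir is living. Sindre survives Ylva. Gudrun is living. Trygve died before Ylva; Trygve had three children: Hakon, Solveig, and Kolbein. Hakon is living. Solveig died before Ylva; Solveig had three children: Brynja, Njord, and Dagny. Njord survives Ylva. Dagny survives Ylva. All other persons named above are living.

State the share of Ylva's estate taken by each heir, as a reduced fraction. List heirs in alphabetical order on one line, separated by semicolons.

Asgeir 1/15; Brynja 1/135; Dagny 1/135; Gudrun 1/15; Hakon 1/45; Kolbein 1/45; Njord 1/135; Oskar 2/3; Sindre 1/15; Tove 1/15

Oskar, as surviving spouse, takes 2/3.
The remaining 1/3 passes to Ylva's descendants per stirpes.
The 1/3 is divided into 5 equal shares of 1/15 among Asgeir, Sindre, Tove, Gudrun, Trygve.
Asgeir is living and takes 1/15.
Sindre is living and takes 1/15.
Tove is living and takes 1/15.
Gudrun is living and takes 1/15.
Trygve predeceased; the 1/15 allotted to Trygve's branch passes to Trygve's issue by representation.
The 1/15 is divided into 3 equal shares of 1/45 among Hakon, Solveig, Kolbein.
Hakon is living and takes 1/45.
Solveig predeceased; the 1/45 allotted to Solveig's branch passes to Solveig's issue by representation.
The 1/45 is divided into 3 equal shares of 1/135 among Brynja, Njord, Dagny.
Brynja is living and takes 1/135.
Njord is living and takes 1/135.
Dagny is living and takes 1/135.
Kolbein is living and takes 1/45.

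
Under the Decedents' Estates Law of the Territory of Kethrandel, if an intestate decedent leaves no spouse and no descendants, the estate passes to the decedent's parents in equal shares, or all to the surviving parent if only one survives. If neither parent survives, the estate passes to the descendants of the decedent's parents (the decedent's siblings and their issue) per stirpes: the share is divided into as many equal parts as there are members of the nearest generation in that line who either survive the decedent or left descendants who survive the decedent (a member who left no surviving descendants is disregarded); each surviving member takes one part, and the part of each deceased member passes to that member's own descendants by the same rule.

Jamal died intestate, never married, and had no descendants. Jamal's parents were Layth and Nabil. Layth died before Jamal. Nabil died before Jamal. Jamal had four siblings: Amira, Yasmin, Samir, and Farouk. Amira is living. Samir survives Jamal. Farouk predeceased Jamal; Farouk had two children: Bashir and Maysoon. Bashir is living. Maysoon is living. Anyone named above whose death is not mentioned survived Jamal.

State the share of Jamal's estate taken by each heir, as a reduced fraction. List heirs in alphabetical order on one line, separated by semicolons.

Amira 1/4; Bashir 1/8; Maysoon 1/8; Samir 1/4; Yasmin 1/4

Neither parent survives and there are no descendants, so the estate passes to Jamal's siblings and their issue per stirpes.
The estate is divided into 4 equal shares of 1/4 among Amira, Yasmin, Samir, Farouk.
Amira is living and takes 1/4.
Yasmin is living and takes 1/4.
Samir is living and takes 1/4.
Farouk predeceased; the 1/4 allotted to Farouk's branch passes to Farouk's issue by representation.
The 1/4 is divided into 2 equal shares of 1/8 among Bashir, Maysoon.
Bashir is living and takes 1/8.
Maysoon is living and takes 1/8.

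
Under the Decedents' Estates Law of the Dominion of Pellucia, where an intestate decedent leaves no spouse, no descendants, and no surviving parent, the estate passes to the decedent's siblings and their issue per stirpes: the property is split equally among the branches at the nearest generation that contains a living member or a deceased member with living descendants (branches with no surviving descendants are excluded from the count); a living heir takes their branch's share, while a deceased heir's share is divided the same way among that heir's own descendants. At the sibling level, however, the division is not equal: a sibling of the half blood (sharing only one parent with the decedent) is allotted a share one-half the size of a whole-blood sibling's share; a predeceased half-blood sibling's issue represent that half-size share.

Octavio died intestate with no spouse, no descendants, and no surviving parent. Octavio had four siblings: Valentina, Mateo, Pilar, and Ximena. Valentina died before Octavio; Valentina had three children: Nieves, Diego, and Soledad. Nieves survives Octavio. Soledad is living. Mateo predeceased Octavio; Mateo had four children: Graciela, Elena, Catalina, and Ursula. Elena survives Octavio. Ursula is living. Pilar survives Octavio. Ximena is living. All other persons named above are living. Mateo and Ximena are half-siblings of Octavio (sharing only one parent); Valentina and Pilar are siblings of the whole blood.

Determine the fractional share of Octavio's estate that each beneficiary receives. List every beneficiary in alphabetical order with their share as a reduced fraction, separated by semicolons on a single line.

Catalina 1/24; Diego 1/9; Elena 1/24; Graciela 1/24; Nieves 1/9; Pilar 1/3; Soledad 1/9; Ursula 1/24; Ximena 1/6

No spouse, descendants, or parent survives, so the estate passes to Octavio's siblings per stirpes.
Half-blood siblings count for one-half the weight of whole-blood siblings at the initial division.
Dividing 1 in proportion to weights (total weight 3): Valentina (weight 1) → 1/3; Mateo (weight 1/2) → 1/6; Pilar (weight 1) → 1/3; Ximena (weight 1/2) → 1/6.
Valentina predeceased; the 1/3 allotted to Valentina's branch passes to Valentina's issue by representation.
The 1/3 is divided into 3 equal shares of 1/9 among Nieves, Diego, Soledad.
Nieves is living and takes 1/9.
Diego is living and takes 1/9.
Soledad is living and takes 1/9.
Mateo predeceased; the 1/6 allotted to Mateo's branch passes to Mateo's issue by representation.
The 1/6 is divided into 4 equal shares of 1/24 among Graciela, Elena, Catalina, Ursula.
Graciela is living and takes 1/24.
Elena is living and takes 1/24.
Catalina is living and takes 1/24.
Ursula is living and takes 1/24.
Pilar is living and takes 1/3.
Ximena is living and takes 1/6.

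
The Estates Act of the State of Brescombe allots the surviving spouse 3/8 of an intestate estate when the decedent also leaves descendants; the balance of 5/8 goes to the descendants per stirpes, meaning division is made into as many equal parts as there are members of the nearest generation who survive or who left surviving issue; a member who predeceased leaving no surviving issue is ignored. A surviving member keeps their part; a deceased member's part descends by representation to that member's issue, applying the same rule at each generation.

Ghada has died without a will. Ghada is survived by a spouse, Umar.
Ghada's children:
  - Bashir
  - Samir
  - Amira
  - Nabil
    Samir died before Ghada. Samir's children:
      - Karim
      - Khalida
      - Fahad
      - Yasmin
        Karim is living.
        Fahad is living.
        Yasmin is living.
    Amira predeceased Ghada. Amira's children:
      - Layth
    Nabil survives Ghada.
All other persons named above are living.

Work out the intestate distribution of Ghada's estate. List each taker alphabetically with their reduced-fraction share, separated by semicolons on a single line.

Umar, as surviving spouse, takes 3/8.
The remaining 5/8 passes to Ghada's descendants per stirpes.
The 5/8 is divided into 4 equal shares of 5/32 among Bashir, Samir, Amira, Nabil.
Bashir is living and takes 5/32.
Samir predeceased; the 5/32 allotted to Samir's branch passes to Samir's issue by representation.
The 5/32 is divided into 4 equal shares of 5/128 among Karim, Khalida, Fahad, Yasmin.
Karim is living and takes 5/128.
Khalida is living and takes 5/128.
Fahad is living and takes 5/128.
Yasmin is living and takes 5/128.
Amira predeceased; the 5/32 allotted to Amira's branch passes to Amira's issue by representation.
Layth is the sole taker at this level and receives the full 5/32.
Nabil is living and takes 5/32.

Bashir 5/32; Fahad 5/128; Karim 5/128; Khalida 5/128; Layth 5/32; Nabil 5/32; Umar 3/8; Yasmin 5/128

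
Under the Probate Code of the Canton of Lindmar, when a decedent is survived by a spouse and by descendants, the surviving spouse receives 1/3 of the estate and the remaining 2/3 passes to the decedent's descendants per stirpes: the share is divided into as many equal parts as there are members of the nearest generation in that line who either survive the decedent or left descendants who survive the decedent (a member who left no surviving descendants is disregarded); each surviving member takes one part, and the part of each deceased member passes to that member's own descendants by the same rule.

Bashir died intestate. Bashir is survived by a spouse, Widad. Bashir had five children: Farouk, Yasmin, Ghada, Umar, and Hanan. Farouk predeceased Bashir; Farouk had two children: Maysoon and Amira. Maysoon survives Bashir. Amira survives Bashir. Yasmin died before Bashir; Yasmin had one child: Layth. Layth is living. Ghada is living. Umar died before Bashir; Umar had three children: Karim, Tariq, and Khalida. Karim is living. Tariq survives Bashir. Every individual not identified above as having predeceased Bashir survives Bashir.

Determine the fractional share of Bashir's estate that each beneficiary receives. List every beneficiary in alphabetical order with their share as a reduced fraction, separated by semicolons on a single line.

Amira 1/15; Ghada 2/15; Hanan 2/15; Karim 2/45; Khalida 2/45; Layth 2/15; Maysoon 1/15; Tariq 2/45; Widad 1/3

Widad, as surviving spouse, takes 1/3.
The remaining 2/3 passes to Bashir's descendants per stirpes.
The 2/3 is divided into 5 equal shares of 2/15 among Farouk, Yasmin, Ghada, Umar, Hanan.
Farouk predeceased; the 2/15 allotted to Farouk's branch passes to Farouk's issue by representation.
The 2/15 is divided into 2 equal shares of 1/15 among Maysoon, Amira.
Maysoon is living and takes 1/15.
Amira is living and takes 1/15.
Yasmin predeceased; the 2/15 allotted to Yasmin's branch passes to Yasmin's issue by representation.
Layth is the sole taker at this level and receives the full 2/15.
Ghada is living and takes 2/15.
Umar predeceased; the 2/15 allotted to Umar's branch passes to Umar's issue by representation.
The 2/15 is divided into 3 equal shares of 2/45 among Karim, Tariq, Khalida.
Karim is living and takes 2/45.
Tariq is living and takes 2/45.
Khalida is living and takes 2/45.
Hanan is living and takes 2/15.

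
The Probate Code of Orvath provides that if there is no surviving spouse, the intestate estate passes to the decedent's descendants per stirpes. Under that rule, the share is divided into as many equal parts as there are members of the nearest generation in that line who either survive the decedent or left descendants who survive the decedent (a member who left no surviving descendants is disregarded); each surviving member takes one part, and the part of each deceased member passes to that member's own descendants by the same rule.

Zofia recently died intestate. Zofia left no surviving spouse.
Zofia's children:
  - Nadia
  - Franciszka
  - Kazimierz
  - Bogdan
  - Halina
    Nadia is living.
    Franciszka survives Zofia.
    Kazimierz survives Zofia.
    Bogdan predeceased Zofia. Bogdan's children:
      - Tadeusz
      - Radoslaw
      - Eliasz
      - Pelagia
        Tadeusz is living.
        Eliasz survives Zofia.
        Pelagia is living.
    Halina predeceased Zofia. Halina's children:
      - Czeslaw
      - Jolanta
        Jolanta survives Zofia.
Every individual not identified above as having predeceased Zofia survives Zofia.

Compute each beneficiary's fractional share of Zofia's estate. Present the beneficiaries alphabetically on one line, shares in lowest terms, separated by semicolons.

Czeslaw 1/10; Eliasz 1/20; Franciszka 1/5; Jolanta 1/10; Kazimierz 1/5; Nadia 1/5; Pelagia 1/20; Radoslaw 1/20; Tadeusz 1/20

There is no surviving spouse, so the entire estate passes to Zofia's descendants per stirpes.
The estate is divided into 5 equal shares of 1/5 among Nadia, Franciszka, Kazimierz, Bogdan, Halina.
Nadia is living and takes 1/5.
Franciszka is living and takes 1/5.
Kazimierz is living and takes 1/5.
Bogdan predeceased; the 1/5 allotted to Bogdan's branch passes to Bogdan's issue by representation.
The 1/5 is divided into 4 equal shares of 1/20 among Tadeusz, Radoslaw, Eliasz, Pelagia.
Tadeusz is living and takes 1/20.
Radoslaw is living and takes 1/20.
Eliasz is living and takes 1/20.
Pelagia is living and takes 1/20.
Halina predeceased; the 1/5 allotted to Halina's branch passes to Halina's issue by representation.
The 1/5 is divided into 2 equal shares of 1/10 among Czeslaw, Jolanta.
Czeslaw is living and takes 1/10.
Jolanta is living and takes 1/10.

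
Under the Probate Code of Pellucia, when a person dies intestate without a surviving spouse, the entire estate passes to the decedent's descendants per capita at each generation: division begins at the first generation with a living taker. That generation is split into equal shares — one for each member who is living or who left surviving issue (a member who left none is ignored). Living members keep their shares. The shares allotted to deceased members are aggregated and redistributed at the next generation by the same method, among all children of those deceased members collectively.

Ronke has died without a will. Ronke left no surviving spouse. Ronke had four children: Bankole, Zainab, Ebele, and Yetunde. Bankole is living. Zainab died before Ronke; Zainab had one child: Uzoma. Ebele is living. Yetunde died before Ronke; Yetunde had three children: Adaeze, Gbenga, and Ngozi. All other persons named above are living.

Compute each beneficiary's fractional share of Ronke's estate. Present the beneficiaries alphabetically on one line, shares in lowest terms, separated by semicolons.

Adaeze 1/8; Bankole 1/4; Ebele 1/4; Gbenga 1/8; Ngozi 1/8; Uzoma 1/8

There is no surviving spouse, so the entire estate passes to Ronke's descendants per capita at each generation.
At generation 1 (Bankole, Zainab, Ebele, Yetunde) there are 4 shares of (1)/4 = 1/4 each.
Living: Bankole and Ebele — each takes 1/4.
Deceased: Zainab and Yetunde. Their combined 1/2 is pooled and carried to generation 2.
At generation 2 (Uzoma, Adaeze, Gbenga, Ngozi) there are 4 shares of (1/2)/4 = 1/8 each.
Living: Uzoma, Adaeze, Gbenga, and Ngozi — each takes 1/8.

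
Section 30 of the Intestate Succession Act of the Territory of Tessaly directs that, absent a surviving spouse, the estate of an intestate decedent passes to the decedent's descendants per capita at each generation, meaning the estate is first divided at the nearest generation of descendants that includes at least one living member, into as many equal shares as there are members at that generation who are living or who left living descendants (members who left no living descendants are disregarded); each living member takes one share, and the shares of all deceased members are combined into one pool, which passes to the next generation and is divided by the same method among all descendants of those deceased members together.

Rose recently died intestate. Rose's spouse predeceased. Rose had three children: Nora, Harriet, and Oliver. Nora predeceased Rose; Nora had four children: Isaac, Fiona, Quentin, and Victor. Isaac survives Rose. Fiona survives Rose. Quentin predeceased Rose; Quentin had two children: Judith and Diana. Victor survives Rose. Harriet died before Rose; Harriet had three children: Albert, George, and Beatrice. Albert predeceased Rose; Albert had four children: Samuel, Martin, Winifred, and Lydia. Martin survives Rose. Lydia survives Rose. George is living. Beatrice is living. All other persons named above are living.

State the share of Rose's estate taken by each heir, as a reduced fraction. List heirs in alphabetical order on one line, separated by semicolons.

Beatrice 2/21; Diana 2/63; Fiona 2/21; George 2/21; Isaac 2/21; Judith 2/63; Lydia 2/63; Martin 2/63; Oliver 1/3; Samuel 2/63; Victor 2/21; Winifred 2/63

There is no surviving spouse, so the entire estate passes to Rose's descendants per capita at each generation.
At generation 1 (Nora, Harriet, Oliver) there are 3 shares of (1)/3 = 1/3 each.
Living: Oliver — each takes 1/3.
Deceased: Nora and Harriet. Their combined 2/3 is pooled and carried to generation 2.
At generation 2 (Isaac, Fiona, Quentin, Victor, Albert, George, Beatrice) there are 7 shares of (2/3)/7 = 2/21 each.
Living: Isaac, Fiona, Victor, George, and Beatrice — each takes 2/21.
Deceased: Quentin and Albert. Their combined 4/21 is pooled and carried to generation 3.
At generation 3 (Judith, Diana, Samuel, Martin, Winifred, Lydia) there are 6 shares of (4/21)/6 = 2/63 each.
Living: Judith, Diana, Samuel, Martin, Winifred, and Lydia — each takes 2/63.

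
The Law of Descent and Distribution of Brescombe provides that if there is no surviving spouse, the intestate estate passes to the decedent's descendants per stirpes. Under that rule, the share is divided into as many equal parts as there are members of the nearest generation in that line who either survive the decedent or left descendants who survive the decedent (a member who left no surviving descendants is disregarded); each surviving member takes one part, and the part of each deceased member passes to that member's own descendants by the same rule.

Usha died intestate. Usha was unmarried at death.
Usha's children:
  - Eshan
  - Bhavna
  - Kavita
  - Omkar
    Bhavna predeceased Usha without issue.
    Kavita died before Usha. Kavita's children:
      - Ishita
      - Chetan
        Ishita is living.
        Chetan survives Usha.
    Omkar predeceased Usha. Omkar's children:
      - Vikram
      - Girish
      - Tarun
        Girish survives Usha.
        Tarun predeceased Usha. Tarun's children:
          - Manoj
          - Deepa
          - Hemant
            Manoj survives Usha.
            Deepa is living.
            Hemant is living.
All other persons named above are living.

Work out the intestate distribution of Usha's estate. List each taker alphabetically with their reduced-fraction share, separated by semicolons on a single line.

There is no surviving spouse, so the entire estate passes to Usha's descendants per stirpes.
Bhavna left no surviving issue, so that branch lapses and is disregarded.
The estate is divided into 3 equal shares of 1/3 among Eshan, Kavita, Omkar.
Eshan is living and takes 1/3.
Kavita predeceased; the 1/3 allotted to Kavita's branch passes to Kavita's issue by representation.
The 1/3 is divided into 2 equal shares of 1/6 among Ishita, Chetan.
Ishita is living and takes 1/6.
Chetan is living and takes 1/6.
Omkar predeceased; the 1/3 allotted to Omkar's branch passes to Omkar's issue by representation.
The 1/3 is divided into 3 equal shares of 1/9 among Vikram, Girish, Tarun.
Vikram is living and takes 1/9.
Girish is living and takes 1/9.
Tarun predeceased; the 1/9 allotted to Tarun's branch passes to Tarun's issue by representation.
The 1/9 is divided into 3 equal shares of 1/27 among Manoj, Deepa, Hemant.
Manoj is living and takes 1/27.
Deepa is living and takes 1/27.
Hemant is living and takes 1/27.

Chetan 1/6; Deepa 1/27; Eshan 1/3; Girish 1/9; Hemant 1/27; Ishita 1/6; Manoj 1/27; Vikram 1/9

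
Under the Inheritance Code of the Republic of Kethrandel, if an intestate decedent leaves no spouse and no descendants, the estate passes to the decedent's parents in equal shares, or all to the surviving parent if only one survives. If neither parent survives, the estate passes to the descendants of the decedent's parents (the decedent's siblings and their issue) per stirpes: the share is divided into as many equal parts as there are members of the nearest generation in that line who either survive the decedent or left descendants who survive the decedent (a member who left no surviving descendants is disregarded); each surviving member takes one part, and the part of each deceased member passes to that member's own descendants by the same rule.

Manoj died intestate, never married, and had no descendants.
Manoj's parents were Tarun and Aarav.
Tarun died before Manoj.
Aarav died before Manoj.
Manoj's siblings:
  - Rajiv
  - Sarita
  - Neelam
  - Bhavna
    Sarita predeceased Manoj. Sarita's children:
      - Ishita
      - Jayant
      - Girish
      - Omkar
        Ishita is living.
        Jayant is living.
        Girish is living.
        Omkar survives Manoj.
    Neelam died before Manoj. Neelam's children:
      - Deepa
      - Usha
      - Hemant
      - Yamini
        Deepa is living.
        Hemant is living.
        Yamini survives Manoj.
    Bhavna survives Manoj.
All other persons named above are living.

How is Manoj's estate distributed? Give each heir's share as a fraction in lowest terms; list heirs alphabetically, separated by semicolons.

Neither parent survives and there are no descendants, so the estate passes to Manoj's siblings and their issue per stirpes.
The estate is divided into 4 equal shares of 1/4 among Rajiv, Sarita, Neelam, Bhavna.
Rajiv is living and takes 1/4.
Sarita predeceased; the 1/4 allotted to Sarita's branch passes to Sarita's issue by representation.
The 1/4 is divided into 4 equal shares of 1/16 among Ishita, Jayant, Girish, Omkar.
Ishita is living and takes 1/16.
Jayant is living and takes 1/16.
Girish is living and takes 1/16.
Omkar is living and takes 1/16.
Neelam predeceased; the 1/4 allotted to Neelam's branch passes to Neelam's issue by representation.
The 1/4 is divided into 4 equal shares of 1/16 among Deepa, Usha, Hemant, Yamini.
Deepa is living and takes 1/16.
Usha is living and takes 1/16.
Hemant is living and takes 1/16.
Yamini is living and takes 1/16.
Bhavna is living and takes 1/4.

Bhavna 1/4; Deepa 1/16; Girish 1/16; Hemant 1/16; Ishita 1/16; Jayant 1/16; Omkar 1/16; Rajiv 1/4; Usha 1/16; Yamini 1/16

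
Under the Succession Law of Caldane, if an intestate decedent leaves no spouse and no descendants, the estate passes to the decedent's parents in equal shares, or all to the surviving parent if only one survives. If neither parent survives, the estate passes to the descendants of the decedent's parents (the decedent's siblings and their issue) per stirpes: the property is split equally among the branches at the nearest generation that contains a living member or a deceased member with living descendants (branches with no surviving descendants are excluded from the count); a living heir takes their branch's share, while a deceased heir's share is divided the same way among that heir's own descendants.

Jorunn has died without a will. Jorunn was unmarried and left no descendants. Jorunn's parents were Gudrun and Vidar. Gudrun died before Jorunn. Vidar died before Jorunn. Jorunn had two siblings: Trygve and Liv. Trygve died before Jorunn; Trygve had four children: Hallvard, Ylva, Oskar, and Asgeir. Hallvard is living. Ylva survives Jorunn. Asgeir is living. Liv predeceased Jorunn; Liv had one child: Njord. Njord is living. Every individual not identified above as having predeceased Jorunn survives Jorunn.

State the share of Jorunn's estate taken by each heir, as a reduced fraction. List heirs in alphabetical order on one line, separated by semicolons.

Neither parent survives and there are no descendants, so the estate passes to Jorunn's siblings and their issue per stirpes.
The estate is divided into 2 equal shares of 1/2 among Trygve, Liv.
Trygve predeceased; the 1/2 allotted to Trygve's branch passes to Trygve's issue by representation.
The 1/2 is divided into 4 equal shares of 1/8 among Hallvard, Ylva, Oskar, Asgeir.
Hallvard is living and takes 1/8.
Ylva is living and takes 1/8.
Oskar is living and takes 1/8.
Asgeir is living and takes 1/8.
Liv predeceased; the 1/2 allotted to Liv's branch passes to Liv's issue by representation.
Njord is the sole taker at this level and receives the full 1/2.

Asgeir 1/8; Hallvard 1/8; Njord 1/2; Oskar 1/8; Ylva 1/8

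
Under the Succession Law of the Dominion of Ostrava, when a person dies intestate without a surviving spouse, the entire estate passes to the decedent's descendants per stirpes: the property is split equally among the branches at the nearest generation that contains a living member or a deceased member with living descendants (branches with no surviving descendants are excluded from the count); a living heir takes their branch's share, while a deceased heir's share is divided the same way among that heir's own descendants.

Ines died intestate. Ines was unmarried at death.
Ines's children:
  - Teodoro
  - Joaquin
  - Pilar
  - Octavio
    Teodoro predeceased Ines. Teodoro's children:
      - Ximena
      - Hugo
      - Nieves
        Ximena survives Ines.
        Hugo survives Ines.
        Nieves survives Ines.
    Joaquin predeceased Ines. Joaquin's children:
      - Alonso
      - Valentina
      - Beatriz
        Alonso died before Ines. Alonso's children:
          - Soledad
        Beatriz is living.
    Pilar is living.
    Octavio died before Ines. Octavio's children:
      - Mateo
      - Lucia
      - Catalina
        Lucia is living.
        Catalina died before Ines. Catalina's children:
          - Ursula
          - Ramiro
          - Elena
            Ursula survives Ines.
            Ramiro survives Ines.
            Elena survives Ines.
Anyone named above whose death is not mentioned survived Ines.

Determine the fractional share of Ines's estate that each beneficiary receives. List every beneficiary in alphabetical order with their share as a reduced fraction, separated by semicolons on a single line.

There is no surviving spouse, so the entire estate passes to Ines's descendants per stirpes.
The estate is divided into 4 equal shares of 1/4 among Teodoro, Joaquin, Pilar, Octavio.
Teodoro predeceased; the 1/4 allotted to Teodoro's branch passes to Teodoro's issue by representation.
The 1/4 is divided into 3 equal shares of 1/12 among Ximena, Hugo, Nieves.
Ximena is living and takes 1/12.
Hugo is living and takes 1/12.
Nieves is living and takes 1/12.
Joaquin predeceased; the 1/4 allotted to Joaquin's branch passes to Joaquin's issue by representation.
The 1/4 is divided into 3 equal shares of 1/12 among Alonso, Valentina, Beatriz.
Alonso predeceased; the 1/12 allotted to Alonso's branch passes to Alonso's issue by representation.
Soledad is the sole taker at this level and receives the full 1/12.
Valentina is living and takes 1/12.
Beatriz is living and takes 1/12.
Pilar is living and takes 1/4.
Octavio predeceased; the 1/4 allotted to Octavio's branch passes to Octavio's issue by representation.
The 1/4 is divided into 3 equal shares of 1/12 among Mateo, Lucia, Catalina.
Mateo is living and takes 1/12.
Lucia is living and takes 1/12.
Catalina predeceased; the 1/12 allotted to Catalina's branch passes to Catalina's issue by representation.
The 1/12 is divided into 3 equal shares of 1/36 among Ursula, Ramiro, Elena.
Ursula is living and takes 1/36.
Ramiro is living and takes 1/36.
Elena is living and takes 1/36.

Beatriz 1/12; Elena 1/36; Hugo 1/12; Lucia 1/12; Mateo 1/12; Nieves 1/12; Pilar 1/4; Ramiro 1/36; Soledad 1/12; Ursula 1/36; Valentina 1/12; Ximena 1/12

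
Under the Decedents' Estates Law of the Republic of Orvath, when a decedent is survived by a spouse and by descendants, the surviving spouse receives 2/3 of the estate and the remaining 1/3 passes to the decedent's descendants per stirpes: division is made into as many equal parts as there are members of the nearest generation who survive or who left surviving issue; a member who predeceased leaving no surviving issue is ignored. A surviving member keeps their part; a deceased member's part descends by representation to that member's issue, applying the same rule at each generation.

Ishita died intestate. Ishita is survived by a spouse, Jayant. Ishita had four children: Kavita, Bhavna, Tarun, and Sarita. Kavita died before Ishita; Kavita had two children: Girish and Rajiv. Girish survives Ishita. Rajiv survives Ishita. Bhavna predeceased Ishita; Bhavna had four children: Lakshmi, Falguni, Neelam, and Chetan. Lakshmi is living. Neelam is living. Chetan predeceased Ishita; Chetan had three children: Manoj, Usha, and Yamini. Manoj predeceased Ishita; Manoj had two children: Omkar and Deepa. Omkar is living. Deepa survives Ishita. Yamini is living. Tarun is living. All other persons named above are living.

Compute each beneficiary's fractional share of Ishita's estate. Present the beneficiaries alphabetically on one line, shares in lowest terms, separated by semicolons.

Jayant, as surviving spouse, takes 2/3.
The remaining 1/3 passes to Ishita's descendants per stirpes.
The 1/3 is divided into 4 equal shares of 1/12 among Kavita, Bhavna, Tarun, Sarita.
Kavita predeceased; the 1/12 allotted to Kavita's branch passes to Kavita's issue by representation.
The 1/12 is divided into 2 equal shares of 1/24 among Girish, Rajiv.
Girish is living and takes 1/24.
Rajiv is living and takes 1/24.
Bhavna predeceased; the 1/12 allotted to Bhavna's branch passes to Bhavna's issue by representation.
The 1/12 is divided into 4 equal shares of 1/48 among Lakshmi, Falguni, Neelam, Chetan.
Lakshmi is living and takes 1/48.
Falguni is living and takes 1/48.
Neelam is living and takes 1/48.
Chetan predeceased; the 1/48 allotted to Chetan's branch passes to Chetan's issue by representation.
The 1/48 is divided into 3 equal shares of 1/144 among Manoj, Usha, Yamini.
Manoj predeceased; the 1/144 allotted to Manoj's branch passes to Manoj's issue by representation.
The 1/144 is divided into 2 equal shares of 1/288 among Omkar, Deepa.
Omkar is living and takes 1/288.
Deepa is living and takes 1/288.
Usha is living and takes 1/144.
Yamini is living and takes 1/144.
Tarun is living and takes 1/12.
Sarita is living and takes 1/12.

Deepa 1/288; Falguni 1/48; Girish 1/24; Jayant 2/3; Lakshmi 1/48; Neelam 1/48; Omkar 1/288; Rajiv 1/24; Sarita 1/12; Tarun 1/12; Usha 1/144; Yamini 1/144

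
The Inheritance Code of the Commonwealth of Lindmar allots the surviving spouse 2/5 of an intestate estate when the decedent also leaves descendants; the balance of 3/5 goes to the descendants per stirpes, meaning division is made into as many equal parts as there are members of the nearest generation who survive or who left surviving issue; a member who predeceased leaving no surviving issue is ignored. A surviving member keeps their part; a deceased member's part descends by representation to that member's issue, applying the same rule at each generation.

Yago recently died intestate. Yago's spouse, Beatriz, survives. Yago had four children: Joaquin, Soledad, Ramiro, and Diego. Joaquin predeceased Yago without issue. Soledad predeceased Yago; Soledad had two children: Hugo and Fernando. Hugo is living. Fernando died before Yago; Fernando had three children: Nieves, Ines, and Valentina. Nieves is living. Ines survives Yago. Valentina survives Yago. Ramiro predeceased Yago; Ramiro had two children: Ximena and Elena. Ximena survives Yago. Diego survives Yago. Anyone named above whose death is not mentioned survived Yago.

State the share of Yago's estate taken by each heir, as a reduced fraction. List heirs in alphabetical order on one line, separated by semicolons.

Beatriz 2/5; Diego 1/5; Elena 1/10; Hugo 1/10; Ines 1/30; Nieves 1/30; Valentina 1/30; Ximena 1/10

Beatriz, as surviving spouse, takes 2/5.
The remaining 3/5 passes to Yago's descendants per stirpes.
Joaquin left no surviving issue, so that branch lapses and is disregarded.
The 3/5 is divided into 3 equal shares of 1/5 among Soledad, Ramiro, Diego.
Soledad predeceased; the 1/5 allotted to Soledad's branch passes to Soledad's issue by representation.
The 1/5 is divided into 2 equal shares of 1/10 among Hugo, Fernando.
Hugo is living and takes 1/10.
Fernando predeceased; the 1/10 allotted to Fernando's branch passes to Fernando's issue by representation.
The 1/10 is divided into 3 equal shares of 1/30 among Nieves, Ines, Valentina.
Nieves is living and takes 1/30.
Ines is living and takes 1/30.
Valentina is living and takes 1/30.
Ramiro predeceased; the 1/5 allotted to Ramiro's branch passes to Ramiro's issue by representation.
The 1/5 is divided into 2 equal shares of 1/10 among Ximena, Elena.
Ximena is living and takes 1/10.
Elena is living and takes 1/10.
Diego is living and takes 1/5.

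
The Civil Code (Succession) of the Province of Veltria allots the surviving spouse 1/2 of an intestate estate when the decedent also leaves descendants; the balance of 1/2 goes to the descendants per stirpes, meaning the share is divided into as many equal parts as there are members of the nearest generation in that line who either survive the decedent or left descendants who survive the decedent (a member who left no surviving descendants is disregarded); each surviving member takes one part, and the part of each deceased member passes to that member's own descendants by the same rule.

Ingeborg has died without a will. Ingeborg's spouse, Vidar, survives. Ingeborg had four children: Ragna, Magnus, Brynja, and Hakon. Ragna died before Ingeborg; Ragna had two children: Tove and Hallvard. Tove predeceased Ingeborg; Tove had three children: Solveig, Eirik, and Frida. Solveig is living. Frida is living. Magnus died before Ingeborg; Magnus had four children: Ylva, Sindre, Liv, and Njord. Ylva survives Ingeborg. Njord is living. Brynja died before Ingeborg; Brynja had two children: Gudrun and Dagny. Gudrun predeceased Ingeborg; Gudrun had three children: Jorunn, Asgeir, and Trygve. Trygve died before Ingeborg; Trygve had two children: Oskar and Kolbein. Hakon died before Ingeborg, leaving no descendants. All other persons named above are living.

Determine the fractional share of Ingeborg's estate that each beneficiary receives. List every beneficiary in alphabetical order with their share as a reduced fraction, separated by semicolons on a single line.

Asgeir 1/36; Dagny 1/12; Eirik 1/36; Frida 1/36; Hallvard 1/12; Jorunn 1/36; Kolbein 1/72; Liv 1/24; Njord 1/24; Oskar 1/72; Sindre 1/24; Solveig 1/36; Vidar 1/2; Ylva 1/24

Vidar, as surviving spouse, takes 1/2.
The remaining 1/2 passes to Ingeborg's descendants per stirpes.
Hakon left no surviving issue, so that branch lapses and is disregarded.
The 1/2 is divided into 3 equal shares of 1/6 among Ragna, Magnus, Brynja.
Ragna predeceased; the 1/6 allotted to Ragna's branch passes to Ragna's issue by representation.
The 1/6 is divided into 2 equal shares of 1/12 among Tove, Hallvard.
Tove predeceased; the 1/12 allotted to Tove's branch passes to Tove's issue by representation.
The 1/12 is divided into 3 equal shares of 1/36 among Solveig, Eirik, Frida.
Solveig is living and takes 1/36.
Eirik is living and takes 1/36.
Frida is living and takes 1/36.
Hallvard is living and takes 1/12.
Magnus predeceased; the 1/6 allotted to Magnus's branch passes to Magnus's issue by representation.
The 1/6 is divided into 4 equal shares of 1/24 among Ylva, Sindre, Liv, Njord.
Ylva is living and takes 1/24.
Sindre is living and takes 1/24.
Liv is living and takes 1/24.
Njord is living and takes 1/24.
Brynja predeceased; the 1/6 allotted to Brynja's branch passes to Brynja's issue by representation.
The 1/6 is divided into 2 equal shares of 1/12 among Gudrun, Dagny.
Gudrun predeceased; the 1/12 allotted to Gudrun's branch passes to Gudrun's issue by representation.
The 1/12 is divided into 3 equal shares of 1/36 among Jorunn, Asgeir, Trygve.
Jorunn is living and takes 1/36.
Asgeir is living and takes 1/36.
Trygve predeceased; the 1/36 allotted to Trygve's branch passes to Trygve's issue by representation.
The 1/36 is divided into 2 equal shares of 1/72 among Oskar, Kolbein.
Oskar is living and takes 1/72.
Kolbein is living and takes 1/72.
Dagny is living and takes 1/12.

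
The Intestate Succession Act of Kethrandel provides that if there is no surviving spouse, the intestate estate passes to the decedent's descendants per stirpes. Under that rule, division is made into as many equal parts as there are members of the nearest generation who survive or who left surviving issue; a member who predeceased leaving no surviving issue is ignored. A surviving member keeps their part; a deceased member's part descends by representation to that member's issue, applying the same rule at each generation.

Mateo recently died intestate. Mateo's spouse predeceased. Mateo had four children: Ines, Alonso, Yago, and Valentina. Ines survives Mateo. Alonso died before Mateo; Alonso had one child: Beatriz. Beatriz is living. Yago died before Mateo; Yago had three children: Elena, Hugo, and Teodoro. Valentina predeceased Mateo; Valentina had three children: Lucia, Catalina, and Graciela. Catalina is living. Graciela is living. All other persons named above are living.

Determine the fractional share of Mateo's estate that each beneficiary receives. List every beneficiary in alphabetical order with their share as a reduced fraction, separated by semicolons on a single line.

Beatriz 1/4; Catalina 1/12; Elena 1/12; Graciela 1/12; Hugo 1/12; Ines 1/4; Lucia 1/12; Teodoro 1/12

There is no surviving spouse, so the entire estate passes to Mateo's descendants per stirpes.
The estate is divided into 4 equal shares of 1/4 among Ines, Alonso, Yago, Valentina.
Ines is living and takes 1/4.
Alonso predeceased; the 1/4 allotted to Alonso's branch passes to Alonso's issue by representation.
Beatriz is the sole taker at this level and receives the full 1/4.
Yago predeceased; the 1/4 allotted to Yago's branch passes to Yago's issue by representation.
The 1/4 is divided into 3 equal shares of 1/12 among Elena, Hugo, Teodoro.
Elena is living and takes 1/12.
Hugo is living and takes 1/12.
Teodoro is living and takes 1/12.
Valentina predeceased; the 1/4 allotted to Valentina's branch passes to Valentina's issue by representation.
The 1/4 is divided into 3 equal shares of 1/12 among Lucia, Catalina, Graciela.
Lucia is living and takes 1/12.
Catalina is living and takes 1/12.
Graciela is living and takes 1/12.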